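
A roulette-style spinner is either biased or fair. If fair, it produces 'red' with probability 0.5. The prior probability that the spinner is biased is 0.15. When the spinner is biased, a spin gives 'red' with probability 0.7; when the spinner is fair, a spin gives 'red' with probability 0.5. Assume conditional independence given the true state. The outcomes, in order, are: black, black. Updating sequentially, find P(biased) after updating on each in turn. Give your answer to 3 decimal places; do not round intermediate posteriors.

Apply Bayes' rule sequentially, carrying P(biased) forward.
After 'black': P(biased) = 0.3·0.1500 / (0.3·0.1500 + 0.5·0.8500) ≈ 0.0957
After 'black': P(biased) = 0.3·0.0957 / (0.3·0.0957 + 0.5·0.9043) ≈ 0.0597

0.060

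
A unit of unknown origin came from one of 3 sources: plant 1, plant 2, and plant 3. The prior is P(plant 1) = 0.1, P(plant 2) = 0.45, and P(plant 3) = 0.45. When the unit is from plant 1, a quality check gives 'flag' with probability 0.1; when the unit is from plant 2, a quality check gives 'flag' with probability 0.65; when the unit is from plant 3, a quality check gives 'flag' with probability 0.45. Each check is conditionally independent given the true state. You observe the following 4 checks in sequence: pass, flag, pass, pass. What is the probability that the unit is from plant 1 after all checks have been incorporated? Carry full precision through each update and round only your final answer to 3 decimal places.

0.136

After 'pass': normaliser = 0.9·0.1000 + 0.35·0.4500 + 0.55·0.4500; P(plant 1) ≈ 0.1818, P(plant 2) ≈ 0.3182, P(plant 3) ≈ 0.5000
After 'flag': normaliser = 0.1·0.1818 + 0.65·0.3182 + 0.45·0.5000; P(plant 1) ≈ 0.0404, P(plant 2) ≈ 0.4596, P(plant 3) ≈ 0.5000
After 'pass': normaliser = 0.9·0.0404 + 0.35·0.4596 + 0.55·0.5000; P(plant 1) ≈ 0.0770, P(plant 2) ≈ 0.3406, P(plant 3) ≈ 0.5824
After 'pass': normaliser = 0.9·0.0770 + 0.35·0.3406 + 0.55·0.5824; P(plant 1) ≈ 0.1362, P(plant 2) ≈ 0.2343, P(plant 3) ≈ 0.6295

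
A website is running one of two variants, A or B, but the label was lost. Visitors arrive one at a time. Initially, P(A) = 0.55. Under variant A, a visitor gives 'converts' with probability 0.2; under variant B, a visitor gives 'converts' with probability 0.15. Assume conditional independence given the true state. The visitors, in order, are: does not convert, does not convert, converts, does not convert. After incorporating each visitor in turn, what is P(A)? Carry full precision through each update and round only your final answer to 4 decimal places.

0.5760

After 'does not convert': P(A) = 0.8·0.5500 / (0.8·0.5500 + 0.85·0.4500) ≈ 0.5350
After 'does not convert': P(A) = 0.8·0.5350 / (0.8·0.5350 + 0.85·0.4650) ≈ 0.5198
After 'converts': P(A) = 0.2·0.5198 / (0.2·0.5198 + 0.15·0.4802) ≈ 0.5908
After 'does not convert': P(A) = 0.8·0.5908 / (0.8·0.5908 + 0.85·0.4092) ≈ 0.5760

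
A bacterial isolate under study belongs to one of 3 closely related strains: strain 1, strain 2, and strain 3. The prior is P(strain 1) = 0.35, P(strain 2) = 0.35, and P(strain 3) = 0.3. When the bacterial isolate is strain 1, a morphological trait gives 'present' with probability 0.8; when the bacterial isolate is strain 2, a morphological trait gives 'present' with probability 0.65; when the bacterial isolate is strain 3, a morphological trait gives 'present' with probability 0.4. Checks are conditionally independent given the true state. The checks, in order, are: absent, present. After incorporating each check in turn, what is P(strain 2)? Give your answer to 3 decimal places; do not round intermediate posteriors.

After 'absent': normaliser = 0.2·0.3500 + 0.35·0.3500 + 0.6·0.3000; P(strain 1) ≈ 0.1879, P(strain 2) ≈ 0.3289, P(strain 3) ≈ 0.4832
After 'present': normaliser = 0.8·0.1879 + 0.65·0.3289 + 0.4·0.4832; P(strain 1) ≈ 0.2697, P(strain 2) ≈ 0.3835, P(strain 3) ≈ 0.3468

0.384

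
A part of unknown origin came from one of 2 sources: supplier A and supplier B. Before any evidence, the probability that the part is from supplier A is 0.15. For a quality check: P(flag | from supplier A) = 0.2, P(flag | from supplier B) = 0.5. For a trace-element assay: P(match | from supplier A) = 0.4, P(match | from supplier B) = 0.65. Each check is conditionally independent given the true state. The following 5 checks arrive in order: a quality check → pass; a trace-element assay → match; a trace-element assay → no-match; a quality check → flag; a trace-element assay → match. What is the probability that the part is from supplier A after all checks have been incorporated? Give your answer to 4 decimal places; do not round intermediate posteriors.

0.0683

After a quality check='pass': P(supplier A) = 0.8·0.1500 / (0.8·0.1500 + 0.5·0.8500) ≈ 0.2202
After a trace-element assay='match': P(supplier A) = 0.4·0.2202 / (0.4·0.2202 + 0.65·0.7798) ≈ 0.1480
After a trace-element assay='no-match': P(supplier A) = 0.6·0.1480 / (0.6·0.1480 + 0.35·0.8520) ≈ 0.2295
After a quality check='flag': P(supplier A) = 0.2·0.2295 / (0.2·0.2295 + 0.5·0.7705) ≈ 0.1065
After a trace-element assay='match': P(supplier A) = 0.4·0.1065 / (0.4·0.1065 + 0.65·0.8935) ≈ 0.0683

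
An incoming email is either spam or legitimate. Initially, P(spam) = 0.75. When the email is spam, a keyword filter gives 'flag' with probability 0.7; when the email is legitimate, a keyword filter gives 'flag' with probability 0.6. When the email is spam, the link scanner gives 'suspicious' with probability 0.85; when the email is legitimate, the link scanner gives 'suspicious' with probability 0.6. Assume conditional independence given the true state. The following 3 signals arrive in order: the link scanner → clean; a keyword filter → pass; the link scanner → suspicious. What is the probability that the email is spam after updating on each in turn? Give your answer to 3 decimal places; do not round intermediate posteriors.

Each posterior becomes the prior for the next update.
After the link scanner='clean': P(spam) = 0.15·0.7500 / (0.15·0.7500 + 0.4·0.2500) ≈ 0.5294
After a keyword filter='pass': P(spam) = 0.3·0.5294 / (0.3·0.5294 + 0.4·0.4706) ≈ 0.4576
After the link scanner='suspicious': P(spam) = 0.85·0.4576 / (0.85·0.4576 + 0.6·0.5424) ≈ 0.5445

0.544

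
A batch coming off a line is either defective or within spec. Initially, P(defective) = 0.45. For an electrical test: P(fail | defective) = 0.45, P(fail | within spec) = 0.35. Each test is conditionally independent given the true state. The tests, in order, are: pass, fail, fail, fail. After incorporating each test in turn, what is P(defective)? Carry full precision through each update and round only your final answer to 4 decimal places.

0.5954

Apply Bayes' rule sequentially, carrying P(defective) forward.
After 'pass': P(defective) = 0.55·0.4500 / (0.55·0.4500 + 0.65·0.5500) ≈ 0.4091
After 'fail': P(defective) = 0.45·0.4091 / (0.45·0.4091 + 0.35·0.5909) ≈ 0.4709
After 'fail': P(defective) = 0.45·0.4709 / (0.45·0.4709 + 0.35·0.5291) ≈ 0.5337
After 'fail': P(defective) = 0.45·0.5337 / (0.45·0.5337 + 0.35·0.4663) ≈ 0.5954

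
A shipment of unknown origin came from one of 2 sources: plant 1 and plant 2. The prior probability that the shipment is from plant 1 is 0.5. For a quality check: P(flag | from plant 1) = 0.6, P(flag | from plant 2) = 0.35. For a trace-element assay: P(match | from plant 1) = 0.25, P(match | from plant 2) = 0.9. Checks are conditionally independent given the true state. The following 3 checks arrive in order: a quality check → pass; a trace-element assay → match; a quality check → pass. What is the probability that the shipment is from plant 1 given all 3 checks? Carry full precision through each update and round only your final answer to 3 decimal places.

After a quality check='pass': P(plant 1) = 0.4·0.5000 / (0.4·0.5000 + 0.65·0.5000) ≈ 0.3810
After a trace-element assay='match': P(plant 1) = 0.25·0.3810 / (0.25·0.3810 + 0.9·0.6190) ≈ 0.1460
After a quality check='pass': P(plant 1) = 0.4·0.1460 / (0.4·0.1460 + 0.65·0.8540) ≈ 0.0952

0.095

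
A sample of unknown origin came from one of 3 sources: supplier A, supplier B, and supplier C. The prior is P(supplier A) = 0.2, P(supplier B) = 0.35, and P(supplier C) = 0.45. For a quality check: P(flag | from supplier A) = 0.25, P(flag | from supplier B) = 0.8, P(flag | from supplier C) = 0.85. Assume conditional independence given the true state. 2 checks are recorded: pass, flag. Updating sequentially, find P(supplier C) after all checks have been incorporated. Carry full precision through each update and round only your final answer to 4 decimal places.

After 'pass': normaliser = 0.75·0.2000 + 0.2·0.3500 + 0.15·0.4500; P(supplier A) ≈ 0.5217, P(supplier B) ≈ 0.2435, P(supplier C) ≈ 0.2348
After 'flag': normaliser = 0.25·0.5217 + 0.8·0.2435 + 0.85·0.2348; P(supplier A) ≈ 0.2486, P(supplier B) ≈ 0.3712, P(supplier C) ≈ 0.3803

0.3803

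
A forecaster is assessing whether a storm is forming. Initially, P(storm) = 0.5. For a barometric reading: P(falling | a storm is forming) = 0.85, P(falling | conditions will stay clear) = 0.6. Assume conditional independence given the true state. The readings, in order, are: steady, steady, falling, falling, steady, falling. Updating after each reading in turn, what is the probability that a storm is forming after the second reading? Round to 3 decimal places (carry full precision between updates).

Apply Bayes' rule sequentially, carrying P(storm) forward.
After 'steady': P(storm) = 0.15·0.5000 / (0.15·0.5000 + 0.4·0.5000) ≈ 0.2727
After 'steady': P(storm) = 0.15·0.2727 / (0.15·0.2727 + 0.4·0.7273) ≈ 0.1233

0.123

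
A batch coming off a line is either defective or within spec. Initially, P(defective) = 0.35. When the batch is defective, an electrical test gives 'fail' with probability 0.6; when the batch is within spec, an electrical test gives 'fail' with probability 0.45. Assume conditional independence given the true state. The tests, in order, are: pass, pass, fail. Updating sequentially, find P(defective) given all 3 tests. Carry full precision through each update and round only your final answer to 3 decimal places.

0.275

After 'pass': P(defective) = 0.4·0.3500 / (0.4·0.3500 + 0.55·0.6500) ≈ 0.2814
After 'pass': P(defective) = 0.4·0.2814 / (0.4·0.2814 + 0.55·0.7186) ≈ 0.2217
After 'fail': P(defective) = 0.6·0.2217 / (0.6·0.2217 + 0.45·0.7783) ≈ 0.2752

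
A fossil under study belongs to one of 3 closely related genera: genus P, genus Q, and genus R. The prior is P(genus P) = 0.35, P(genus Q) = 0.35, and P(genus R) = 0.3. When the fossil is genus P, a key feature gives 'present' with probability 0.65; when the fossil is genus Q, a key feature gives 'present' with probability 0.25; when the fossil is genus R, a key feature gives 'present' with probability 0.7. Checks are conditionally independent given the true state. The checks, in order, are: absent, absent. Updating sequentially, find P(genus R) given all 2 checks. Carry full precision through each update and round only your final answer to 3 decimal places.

0.101

Apply Bayes' rule sequentially, carrying P(genus R) forward.
After 'absent': normaliser = 0.35·0.3500 + 0.75·0.3500 + 0.3·0.3000; P(genus P) ≈ 0.2579, P(genus Q) ≈ 0.5526, P(genus R) ≈ 0.1895
After 'absent': normaliser = 0.35·0.2579 + 0.75·0.5526 + 0.3·0.1895; P(genus P) ≈ 0.1607, P(genus Q) ≈ 0.7381, P(genus R) ≈ 0.1012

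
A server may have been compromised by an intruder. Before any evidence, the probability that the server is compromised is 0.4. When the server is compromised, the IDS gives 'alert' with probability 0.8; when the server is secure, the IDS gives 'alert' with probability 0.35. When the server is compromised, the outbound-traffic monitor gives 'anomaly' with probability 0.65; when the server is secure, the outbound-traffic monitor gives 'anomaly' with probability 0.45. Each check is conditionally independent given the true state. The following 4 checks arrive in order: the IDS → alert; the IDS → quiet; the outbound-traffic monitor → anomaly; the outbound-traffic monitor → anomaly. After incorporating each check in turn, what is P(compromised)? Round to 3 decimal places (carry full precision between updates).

0.495

After the IDS='alert': P(compromised) = 0.8·0.4000 / (0.8·0.4000 + 0.35·0.6000) ≈ 0.6038
After the IDS='quiet': P(compromised) = 0.2·0.6038 / (0.2·0.6038 + 0.65·0.3962) ≈ 0.3192
After the outbound-traffic monitor='anomaly': P(compromised) = 0.65·0.3192 / (0.65·0.3192 + 0.45·0.6808) ≈ 0.4038
After the outbound-traffic monitor='anomaly': P(compromised) = 0.65·0.4038 / (0.65·0.4038 + 0.45·0.5962) ≈ 0.4945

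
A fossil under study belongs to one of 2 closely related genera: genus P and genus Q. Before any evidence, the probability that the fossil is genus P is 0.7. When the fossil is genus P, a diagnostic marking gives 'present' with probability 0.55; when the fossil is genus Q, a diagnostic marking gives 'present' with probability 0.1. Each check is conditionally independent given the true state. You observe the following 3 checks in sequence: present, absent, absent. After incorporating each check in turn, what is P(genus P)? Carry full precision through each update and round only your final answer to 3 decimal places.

0.762

After 'present': P(genus P) = 0.55·0.7000 / (0.55·0.7000 + 0.1·0.3000) ≈ 0.9277
After 'absent': P(genus P) = 0.45·0.9277 / (0.45·0.9277 + 0.9·0.0723) ≈ 0.8652
After 'absent': P(genus P) = 0.45·0.8652 / (0.45·0.8652 + 0.9·0.1348) ≈ 0.7624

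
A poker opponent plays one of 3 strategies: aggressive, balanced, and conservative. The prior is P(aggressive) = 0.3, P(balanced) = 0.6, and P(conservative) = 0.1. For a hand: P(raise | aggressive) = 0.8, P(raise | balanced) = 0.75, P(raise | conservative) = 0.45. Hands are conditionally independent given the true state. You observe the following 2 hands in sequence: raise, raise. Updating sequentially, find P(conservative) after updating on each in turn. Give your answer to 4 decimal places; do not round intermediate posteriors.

0.0368

After 'raise': normaliser = 0.8·0.3000 + 0.75·0.6000 + 0.45·0.1000; P(aggressive) ≈ 0.3265, P(balanced) ≈ 0.6122, P(conservative) ≈ 0.0612
After 'raise': normaliser = 0.8·0.3265 + 0.75·0.6122 + 0.45·0.0612; P(aggressive) ≈ 0.3492, P(balanced) ≈ 0.6139, P(conservative) ≈ 0.0368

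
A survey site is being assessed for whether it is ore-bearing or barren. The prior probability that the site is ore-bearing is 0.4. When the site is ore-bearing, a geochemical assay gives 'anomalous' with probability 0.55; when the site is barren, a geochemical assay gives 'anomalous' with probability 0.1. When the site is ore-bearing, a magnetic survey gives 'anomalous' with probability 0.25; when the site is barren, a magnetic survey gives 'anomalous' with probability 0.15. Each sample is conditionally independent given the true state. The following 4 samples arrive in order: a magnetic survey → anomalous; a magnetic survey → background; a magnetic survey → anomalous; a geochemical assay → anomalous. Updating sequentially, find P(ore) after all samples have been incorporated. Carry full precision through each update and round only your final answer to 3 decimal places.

After a magnetic survey='anomalous': P(ore) = 0.25·0.4000 / (0.25·0.4000 + 0.15·0.6000) ≈ 0.5263
After a magnetic survey='background': P(ore) = 0.75·0.5263 / (0.75·0.5263 + 0.85·0.4737) ≈ 0.4950
After a magnetic survey='anomalous': P(ore) = 0.25·0.4950 / (0.25·0.4950 + 0.15·0.5050) ≈ 0.6203
After a geochemical assay='anomalous': P(ore) = 0.55·0.6203 / (0.55·0.6203 + 0.1·0.3797) ≈ 0.8999

0.900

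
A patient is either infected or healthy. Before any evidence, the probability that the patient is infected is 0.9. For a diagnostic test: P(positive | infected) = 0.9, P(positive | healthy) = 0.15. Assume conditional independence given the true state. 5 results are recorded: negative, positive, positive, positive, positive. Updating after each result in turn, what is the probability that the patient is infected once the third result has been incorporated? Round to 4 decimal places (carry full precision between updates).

After 'negative': P(infected) = 0.1·0.9000 / (0.1·0.9000 + 0.85·0.1000) ≈ 0.5143
After 'positive': P(infected) = 0.9·0.5143 / (0.9·0.5143 + 0.15·0.4857) ≈ 0.8640
After 'positive': P(infected) = 0.9·0.8640 / (0.9·0.8640 + 0.15·0.1360) ≈ 0.9744

0.9744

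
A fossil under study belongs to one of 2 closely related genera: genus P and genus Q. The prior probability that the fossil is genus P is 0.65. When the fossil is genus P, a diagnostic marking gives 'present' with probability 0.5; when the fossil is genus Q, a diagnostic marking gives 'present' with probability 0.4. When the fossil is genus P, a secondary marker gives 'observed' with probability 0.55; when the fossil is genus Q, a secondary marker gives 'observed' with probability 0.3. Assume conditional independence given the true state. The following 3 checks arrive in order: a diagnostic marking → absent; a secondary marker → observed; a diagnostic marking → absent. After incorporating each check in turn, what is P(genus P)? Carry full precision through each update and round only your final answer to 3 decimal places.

Apply Bayes' rule sequentially, carrying P(genus P) forward.
After a diagnostic marking='absent': P(genus P) = 0.5·0.6500 / (0.5·0.6500 + 0.6·0.3500) ≈ 0.6075
After a secondary marker='observed': P(genus P) = 0.55·0.6075 / (0.55·0.6075 + 0.3·0.3925) ≈ 0.7394
After a diagnostic marking='absent': P(genus P) = 0.5·0.7394 / (0.5·0.7394 + 0.6·0.2606) ≈ 0.7028

0.703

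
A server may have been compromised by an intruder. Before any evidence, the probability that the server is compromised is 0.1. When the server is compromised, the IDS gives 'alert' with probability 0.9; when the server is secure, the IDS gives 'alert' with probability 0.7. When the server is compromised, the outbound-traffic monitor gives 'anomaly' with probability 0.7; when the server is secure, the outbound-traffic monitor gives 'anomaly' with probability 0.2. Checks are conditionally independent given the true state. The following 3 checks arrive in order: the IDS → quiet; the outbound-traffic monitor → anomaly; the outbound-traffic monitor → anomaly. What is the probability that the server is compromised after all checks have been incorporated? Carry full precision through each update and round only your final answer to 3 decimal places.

0.312

Apply Bayes' rule sequentially, carrying P(compromised) forward.
After the IDS='quiet': P(compromised) = 0.1·0.1000 / (0.1·0.1000 + 0.3·0.9000) ≈ 0.0357
After the outbound-traffic monitor='anomaly': P(compromised) = 0.7·0.0357 / (0.7·0.0357 + 0.2·0.9643) ≈ 0.1148
After the outbound-traffic monitor='anomaly': P(compromised) = 0.7·0.1148 / (0.7·0.1148 + 0.2·0.8852) ≈ 0.3121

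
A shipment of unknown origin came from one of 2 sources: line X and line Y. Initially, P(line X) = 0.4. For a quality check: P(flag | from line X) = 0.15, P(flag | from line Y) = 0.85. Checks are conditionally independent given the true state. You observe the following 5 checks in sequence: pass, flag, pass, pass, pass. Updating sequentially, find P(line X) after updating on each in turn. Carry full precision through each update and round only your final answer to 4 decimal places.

0.9918

After 'pass': P(line X) = 0.85·0.4000 / (0.85·0.4000 + 0.15·0.6000) ≈ 0.7907
After 'flag': P(line X) = 0.15·0.7907 / (0.15·0.7907 + 0.85·0.2093) ≈ 0.4000
After 'pass': P(line X) = 0.85·0.4000 / (0.85·0.4000 + 0.15·0.6000) ≈ 0.7907
After 'pass': P(line X) = 0.85·0.7907 / (0.85·0.7907 + 0.15·0.2093) ≈ 0.9554
After 'pass': P(line X) = 0.85·0.9554 / (0.85·0.9554 + 0.15·0.0446) ≈ 0.9918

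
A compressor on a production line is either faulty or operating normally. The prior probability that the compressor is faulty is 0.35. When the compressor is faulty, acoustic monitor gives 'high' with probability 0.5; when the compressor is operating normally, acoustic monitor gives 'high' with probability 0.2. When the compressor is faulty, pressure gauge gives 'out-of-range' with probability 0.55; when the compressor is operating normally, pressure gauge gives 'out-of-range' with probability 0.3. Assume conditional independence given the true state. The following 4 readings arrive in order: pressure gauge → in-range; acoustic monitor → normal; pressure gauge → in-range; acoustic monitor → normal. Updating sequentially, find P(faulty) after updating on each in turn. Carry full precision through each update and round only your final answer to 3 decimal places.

0.080

After pressure gauge='in-range': P(faulty) = 0.45·0.3500 / (0.45·0.3500 + 0.7·0.6500) ≈ 0.2571
After acoustic monitor='normal': P(faulty) = 0.5·0.2571 / (0.5·0.2571 + 0.8·0.7429) ≈ 0.1779
After pressure gauge='in-range': P(faulty) = 0.45·0.1779 / (0.45·0.1779 + 0.7·0.8221) ≈ 0.1221
After acoustic monitor='normal': P(faulty) = 0.5·0.1221 / (0.5·0.1221 + 0.8·0.8779) ≈ 0.0800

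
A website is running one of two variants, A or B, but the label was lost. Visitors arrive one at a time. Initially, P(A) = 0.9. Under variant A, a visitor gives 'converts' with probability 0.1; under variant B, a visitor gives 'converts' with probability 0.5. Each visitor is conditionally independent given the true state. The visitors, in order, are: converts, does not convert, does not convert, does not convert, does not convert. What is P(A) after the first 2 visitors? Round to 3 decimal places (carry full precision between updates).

After 'converts': P(A) = 0.1·0.9000 / (0.1·0.9000 + 0.5·0.1000) ≈ 0.6429
After 'does not convert': P(A) = 0.9·0.6429 / (0.9·0.6429 + 0.5·0.3571) ≈ 0.7642

0.764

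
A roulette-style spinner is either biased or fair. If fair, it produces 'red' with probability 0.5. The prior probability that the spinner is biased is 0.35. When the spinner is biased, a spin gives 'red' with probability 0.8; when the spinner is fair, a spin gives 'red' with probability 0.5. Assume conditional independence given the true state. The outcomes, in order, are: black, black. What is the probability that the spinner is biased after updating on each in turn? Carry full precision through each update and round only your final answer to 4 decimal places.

0.0793

Each posterior becomes the prior for the next update.
After 'black': P(biased) = 0.2·0.3500 / (0.2·0.3500 + 0.5·0.6500) ≈ 0.1772
After 'black': P(biased) = 0.2·0.1772 / (0.2·0.1772 + 0.5·0.8228) ≈ 0.0793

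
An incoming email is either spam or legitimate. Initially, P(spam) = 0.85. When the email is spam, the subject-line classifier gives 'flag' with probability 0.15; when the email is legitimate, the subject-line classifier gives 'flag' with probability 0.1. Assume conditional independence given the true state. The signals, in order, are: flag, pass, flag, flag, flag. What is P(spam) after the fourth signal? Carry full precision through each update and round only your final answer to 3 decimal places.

0.948

After 'flag': P(spam) = 0.15·0.8500 / (0.15·0.8500 + 0.1·0.1500) ≈ 0.8947
After 'pass': P(spam) = 0.85·0.8947 / (0.85·0.8947 + 0.9·0.1053) ≈ 0.8892
After 'flag': P(spam) = 0.15·0.8892 / (0.15·0.8892 + 0.1·0.1108) ≈ 0.9233
After 'flag': P(spam) = 0.15·0.9233 / (0.15·0.9233 + 0.1·0.0767) ≈ 0.9475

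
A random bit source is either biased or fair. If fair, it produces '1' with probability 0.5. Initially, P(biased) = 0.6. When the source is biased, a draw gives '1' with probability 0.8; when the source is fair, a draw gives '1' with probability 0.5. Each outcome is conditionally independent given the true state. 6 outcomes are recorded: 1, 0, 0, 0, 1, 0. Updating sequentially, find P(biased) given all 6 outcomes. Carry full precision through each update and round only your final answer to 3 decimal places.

After '1': P(biased) = 0.8·0.6000 / (0.8·0.6000 + 0.5·0.4000) ≈ 0.7059
After '0': P(biased) = 0.2·0.7059 / (0.2·0.7059 + 0.5·0.2941) ≈ 0.4898
After '0': P(biased) = 0.2·0.4898 / (0.2·0.4898 + 0.5·0.5102) ≈ 0.2775
After '0': P(biased) = 0.2·0.2775 / (0.2·0.2775 + 0.5·0.7225) ≈ 0.1331
After '1': P(biased) = 0.8·0.1331 / (0.8·0.1331 + 0.5·0.8669) ≈ 0.1973
After '0': P(biased) = 0.2·0.1973 / (0.2·0.1973 + 0.5·0.8027) ≈ 0.0895

0.090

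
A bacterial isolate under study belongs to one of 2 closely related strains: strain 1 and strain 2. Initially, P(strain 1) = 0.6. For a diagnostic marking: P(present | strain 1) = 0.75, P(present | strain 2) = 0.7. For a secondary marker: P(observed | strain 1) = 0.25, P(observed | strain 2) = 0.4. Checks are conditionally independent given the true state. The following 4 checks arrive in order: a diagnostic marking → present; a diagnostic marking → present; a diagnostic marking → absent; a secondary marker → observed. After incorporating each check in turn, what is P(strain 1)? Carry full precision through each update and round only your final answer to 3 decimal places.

Apply Bayes' rule sequentially, carrying P(strain 1) forward.
After a diagnostic marking='present': P(strain 1) = 0.75·0.6000 / (0.75·0.6000 + 0.7·0.4000) ≈ 0.6164
After a diagnostic marking='present': P(strain 1) = 0.75·0.6164 / (0.75·0.6164 + 0.7·0.3836) ≈ 0.6326
After a diagnostic marking='absent': P(strain 1) = 0.25·0.6326 / (0.25·0.6326 + 0.3·0.3674) ≈ 0.5893
After a secondary marker='observed': P(strain 1) = 0.25·0.5893 / (0.25·0.5893 + 0.4·0.4107) ≈ 0.4728

0.473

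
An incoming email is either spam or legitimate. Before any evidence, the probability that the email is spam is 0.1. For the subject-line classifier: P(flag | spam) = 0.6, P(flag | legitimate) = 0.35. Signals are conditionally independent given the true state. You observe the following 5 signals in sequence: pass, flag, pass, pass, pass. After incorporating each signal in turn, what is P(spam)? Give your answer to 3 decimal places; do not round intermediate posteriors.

0.027

After 'pass': P(spam) = 0.4·0.1000 / (0.4·0.1000 + 0.65·0.9000) ≈ 0.0640
After 'flag': P(spam) = 0.6·0.0640 / (0.6·0.0640 + 0.35·0.9360) ≈ 0.1049
After 'pass': P(spam) = 0.4·0.1049 / (0.4·0.1049 + 0.65·0.8951) ≈ 0.0673
After 'pass': P(spam) = 0.4·0.0673 / (0.4·0.0673 + 0.65·0.9327) ≈ 0.0425
After 'pass': P(spam) = 0.4·0.0425 / (0.4·0.0425 + 0.65·0.9575) ≈ 0.0266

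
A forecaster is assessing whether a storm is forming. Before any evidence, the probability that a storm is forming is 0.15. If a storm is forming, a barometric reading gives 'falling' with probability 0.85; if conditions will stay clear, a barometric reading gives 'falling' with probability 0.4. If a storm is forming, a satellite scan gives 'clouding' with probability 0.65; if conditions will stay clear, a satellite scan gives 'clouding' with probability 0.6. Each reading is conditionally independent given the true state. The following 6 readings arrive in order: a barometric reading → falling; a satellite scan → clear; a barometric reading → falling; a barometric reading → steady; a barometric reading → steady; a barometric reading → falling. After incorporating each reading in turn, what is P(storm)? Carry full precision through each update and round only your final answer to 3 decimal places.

0.085

Apply Bayes' rule sequentially, carrying P(storm) forward.
After a barometric reading='falling': P(storm) = 0.85·0.1500 / (0.85·0.1500 + 0.4·0.8500) ≈ 0.2727
After a satellite scan='clear': P(storm) = 0.35·0.2727 / (0.35·0.2727 + 0.4·0.7273) ≈ 0.2471
After a barometric reading='falling': P(storm) = 0.85·0.2471 / (0.85·0.2471 + 0.4·0.7529) ≈ 0.4108
After a barometric reading='steady': P(storm) = 0.15·0.4108 / (0.15·0.4108 + 0.6·0.5892) ≈ 0.1484
After a barometric reading='steady': P(storm) = 0.15·0.1484 / (0.15·0.1484 + 0.6·0.8516) ≈ 0.0418
After a barometric reading='falling': P(storm) = 0.85·0.0418 / (0.85·0.0418 + 0.4·0.9582) ≈ 0.0848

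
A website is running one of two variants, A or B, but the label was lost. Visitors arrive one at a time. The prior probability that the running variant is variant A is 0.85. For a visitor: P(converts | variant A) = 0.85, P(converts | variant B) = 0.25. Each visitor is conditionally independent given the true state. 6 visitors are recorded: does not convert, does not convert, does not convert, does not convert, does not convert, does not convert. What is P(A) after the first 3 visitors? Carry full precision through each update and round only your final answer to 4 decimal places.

0.0434

After 'does not convert': P(A) = 0.15·0.8500 / (0.15·0.8500 + 0.75·0.1500) ≈ 0.5312
After 'does not convert': P(A) = 0.15·0.5312 / (0.15·0.5312 + 0.75·0.4688) ≈ 0.1848
After 'does not convert': P(A) = 0.15·0.1848 / (0.15·0.1848 + 0.75·0.8152) ≈ 0.0434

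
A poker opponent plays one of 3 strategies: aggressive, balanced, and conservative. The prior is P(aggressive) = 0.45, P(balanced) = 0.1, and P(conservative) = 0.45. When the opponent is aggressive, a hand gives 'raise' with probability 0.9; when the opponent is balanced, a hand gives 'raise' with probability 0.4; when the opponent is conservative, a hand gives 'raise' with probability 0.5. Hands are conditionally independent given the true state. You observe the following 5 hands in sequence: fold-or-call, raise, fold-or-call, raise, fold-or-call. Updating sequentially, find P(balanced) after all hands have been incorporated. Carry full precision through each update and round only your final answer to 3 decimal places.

After 'fold-or-call': normaliser = 0.1·0.4500 + 0.6·0.1000 + 0.5·0.4500; P(aggressive) ≈ 0.1364, P(balanced) ≈ 0.1818, P(conservative) ≈ 0.6818
After 'raise': normaliser = 0.9·0.1364 + 0.4·0.1818 + 0.5·0.6818; P(aggressive) ≈ 0.2288, P(balanced) ≈ 0.1356, P(conservative) ≈ 0.6356
After 'fold-or-call': normaliser = 0.1·0.2288 + 0.6·0.1356 + 0.5·0.6356; P(aggressive) ≈ 0.0542, P(balanced) ≈ 0.1928, P(conservative) ≈ 0.7530
After 'raise': normaliser = 0.9·0.0542 + 0.4·0.1928 + 0.5·0.7530; P(aggressive) ≈ 0.0971, P(balanced) ≈ 0.1535, P(conservative) ≈ 0.7494
After 'fold-or-call': normaliser = 0.1·0.0971 + 0.6·0.1535 + 0.5·0.7494; P(aggressive) ≈ 0.0204, P(balanced) ≈ 0.1933, P(conservative) ≈ 0.7864

0.193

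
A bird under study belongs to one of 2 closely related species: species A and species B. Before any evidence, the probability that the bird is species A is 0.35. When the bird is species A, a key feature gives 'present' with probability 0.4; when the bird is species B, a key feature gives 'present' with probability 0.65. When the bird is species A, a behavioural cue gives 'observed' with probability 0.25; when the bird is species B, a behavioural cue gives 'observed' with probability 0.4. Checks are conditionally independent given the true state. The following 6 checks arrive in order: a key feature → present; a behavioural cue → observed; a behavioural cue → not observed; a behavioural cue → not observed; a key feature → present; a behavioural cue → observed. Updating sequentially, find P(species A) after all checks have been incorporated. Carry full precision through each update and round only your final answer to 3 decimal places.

After a key feature='present': P(species A) = 0.4·0.3500 / (0.4·0.3500 + 0.65·0.6500) ≈ 0.2489
After a behavioural cue='observed': P(species A) = 0.25·0.2489 / (0.25·0.2489 + 0.4·0.7511) ≈ 0.1716
After a behavioural cue='not observed': P(species A) = 0.75·0.1716 / (0.75·0.1716 + 0.6·0.8284) ≈ 0.2056
After a behavioural cue='not observed': P(species A) = 0.75·0.2056 / (0.75·0.2056 + 0.6·0.7944) ≈ 0.2445
After a key feature='present': P(species A) = 0.4·0.2445 / (0.4·0.2445 + 0.65·0.7555) ≈ 0.1661
After a behavioural cue='observed': P(species A) = 0.25·0.1661 / (0.25·0.1661 + 0.4·0.8339) ≈ 0.1107

0.111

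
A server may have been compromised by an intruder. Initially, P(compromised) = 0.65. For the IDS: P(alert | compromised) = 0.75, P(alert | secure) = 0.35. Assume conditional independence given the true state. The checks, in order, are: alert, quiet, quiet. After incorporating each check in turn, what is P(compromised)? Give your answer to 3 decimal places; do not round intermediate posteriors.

After 'alert': P(compromised) = 0.75·0.6500 / (0.75·0.6500 + 0.35·0.3500) ≈ 0.7992
After 'quiet': P(compromised) = 0.25·0.7992 / (0.25·0.7992 + 0.65·0.2008) ≈ 0.6048
After 'quiet': P(compromised) = 0.25·0.6048 / (0.25·0.6048 + 0.65·0.3952) ≈ 0.3706

0.371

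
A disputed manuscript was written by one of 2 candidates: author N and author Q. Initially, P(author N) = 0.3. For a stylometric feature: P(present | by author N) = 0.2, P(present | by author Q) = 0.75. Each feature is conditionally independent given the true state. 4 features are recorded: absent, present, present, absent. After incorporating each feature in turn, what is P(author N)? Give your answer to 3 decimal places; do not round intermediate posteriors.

After 'absent': P(author N) = 0.8·0.3000 / (0.8·0.3000 + 0.25·0.7000) ≈ 0.5783
After 'present': P(author N) = 0.2·0.5783 / (0.2·0.5783 + 0.75·0.4217) ≈ 0.2678
After 'present': P(author N) = 0.2·0.2678 / (0.2·0.2678 + 0.75·0.7322) ≈ 0.0889
After 'absent': P(author N) = 0.8·0.0889 / (0.8·0.0889 + 0.25·0.9111) ≈ 0.2378

0.238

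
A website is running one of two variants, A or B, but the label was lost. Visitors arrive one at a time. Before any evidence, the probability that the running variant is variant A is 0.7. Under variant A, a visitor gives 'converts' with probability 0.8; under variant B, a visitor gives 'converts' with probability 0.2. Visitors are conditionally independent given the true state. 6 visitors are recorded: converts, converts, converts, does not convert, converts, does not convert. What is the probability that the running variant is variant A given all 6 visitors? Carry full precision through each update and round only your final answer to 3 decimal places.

0.974

After 'converts': P(A) = 0.8·0.7000 / (0.8·0.7000 + 0.2·0.3000) ≈ 0.9032
After 'converts': P(A) = 0.8·0.9032 / (0.8·0.9032 + 0.2·0.0968) ≈ 0.9739
After 'converts': P(A) = 0.8·0.9739 / (0.8·0.9739 + 0.2·0.0261) ≈ 0.9933
After 'does not convert': P(A) = 0.2·0.9933 / (0.2·0.9933 + 0.8·0.0067) ≈ 0.9739
After 'converts': P(A) = 0.8·0.9739 / (0.8·0.9739 + 0.2·0.0261) ≈ 0.9933
After 'does not convert': P(A) = 0.2·0.9933 / (0.2·0.9933 + 0.8·0.0067) ≈ 0.9739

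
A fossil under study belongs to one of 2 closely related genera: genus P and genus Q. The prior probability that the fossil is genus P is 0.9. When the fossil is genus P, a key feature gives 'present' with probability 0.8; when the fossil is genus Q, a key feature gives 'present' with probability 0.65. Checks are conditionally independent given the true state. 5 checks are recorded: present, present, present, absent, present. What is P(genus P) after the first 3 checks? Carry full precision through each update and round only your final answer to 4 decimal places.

0.9438

After 'present': P(genus P) = 0.8·0.9000 / (0.8·0.9000 + 0.65·0.1000) ≈ 0.9172
After 'present': P(genus P) = 0.8·0.9172 / (0.8·0.9172 + 0.65·0.0828) ≈ 0.9317
After 'present': P(genus P) = 0.8·0.9317 / (0.8·0.9317 + 0.65·0.0683) ≈ 0.9438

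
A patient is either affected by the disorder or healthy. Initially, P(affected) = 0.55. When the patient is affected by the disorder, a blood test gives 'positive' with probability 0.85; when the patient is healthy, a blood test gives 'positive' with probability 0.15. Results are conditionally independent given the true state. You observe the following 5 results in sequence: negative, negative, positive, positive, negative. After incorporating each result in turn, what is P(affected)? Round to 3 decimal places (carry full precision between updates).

After 'negative': P(affected) = 0.15·0.5500 / (0.15·0.5500 + 0.85·0.4500) ≈ 0.1774
After 'negative': P(affected) = 0.15·0.1774 / (0.15·0.1774 + 0.85·0.8226) ≈ 0.0367
After 'positive': P(affected) = 0.85·0.0367 / (0.85·0.0367 + 0.15·0.9633) ≈ 0.1774
After 'positive': P(affected) = 0.85·0.1774 / (0.85·0.1774 + 0.15·0.8226) ≈ 0.5500
After 'negative': P(affected) = 0.15·0.5500 / (0.15·0.5500 + 0.85·0.4500) ≈ 0.1774

0.177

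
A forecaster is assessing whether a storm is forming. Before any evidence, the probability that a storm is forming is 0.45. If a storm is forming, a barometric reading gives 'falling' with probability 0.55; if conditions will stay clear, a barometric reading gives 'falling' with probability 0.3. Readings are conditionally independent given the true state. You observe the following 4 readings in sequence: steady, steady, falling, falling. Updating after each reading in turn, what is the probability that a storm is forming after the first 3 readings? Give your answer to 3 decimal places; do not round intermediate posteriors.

0.383

Each posterior becomes the prior for the next update.
After 'steady': P(storm) = 0.45·0.4500 / (0.45·0.4500 + 0.7·0.5500) ≈ 0.3447
After 'steady': P(storm) = 0.45·0.3447 / (0.45·0.3447 + 0.7·0.6553) ≈ 0.2527
After 'falling': P(storm) = 0.55·0.2527 / (0.55·0.2527 + 0.3·0.7473) ≈ 0.3827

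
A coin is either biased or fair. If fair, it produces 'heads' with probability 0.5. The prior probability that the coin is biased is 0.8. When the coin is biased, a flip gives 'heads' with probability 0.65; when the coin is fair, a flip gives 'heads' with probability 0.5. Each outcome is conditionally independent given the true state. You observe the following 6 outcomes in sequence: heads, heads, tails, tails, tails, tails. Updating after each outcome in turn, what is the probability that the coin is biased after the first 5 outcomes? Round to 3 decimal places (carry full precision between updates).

Each posterior becomes the prior for the next update.
After 'heads': P(biased) = 0.65·0.8000 / (0.65·0.8000 + 0.5·0.2000) ≈ 0.8387
After 'heads': P(biased) = 0.65·0.8387 / (0.65·0.8387 + 0.5·0.1613) ≈ 0.8711
After 'tails': P(biased) = 0.35·0.8711 / (0.35·0.8711 + 0.5·0.1289) ≈ 0.8255
After 'tails': P(biased) = 0.35·0.8255 / (0.35·0.8255 + 0.5·0.1745) ≈ 0.7681
After 'tails': P(biased) = 0.35·0.7681 / (0.35·0.7681 + 0.5·0.2319) ≈ 0.6987

0.699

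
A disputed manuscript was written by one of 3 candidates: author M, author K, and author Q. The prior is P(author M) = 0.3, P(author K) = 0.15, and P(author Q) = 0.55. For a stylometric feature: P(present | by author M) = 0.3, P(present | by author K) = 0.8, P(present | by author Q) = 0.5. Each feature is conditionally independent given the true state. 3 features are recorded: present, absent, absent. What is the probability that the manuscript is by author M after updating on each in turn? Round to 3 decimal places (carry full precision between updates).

0.375

Apply Bayes' rule sequentially, carrying P(author M) forward.
After 'present': normaliser = 0.3·0.3000 + 0.8·0.1500 + 0.5·0.5500; P(author M) ≈ 0.1856, P(author K) ≈ 0.2474, P(author Q) ≈ 0.5670
After 'absent': normaliser = 0.7·0.1856 + 0.2·0.2474 + 0.5·0.5670; P(author M) ≈ 0.2806, P(author K) ≈ 0.1069, P(author Q) ≈ 0.6125
After 'absent': normaliser = 0.7·0.2806 + 0.2·0.1069 + 0.5·0.6125; P(author M) ≈ 0.3748, P(author K) ≈ 0.0408, P(author Q) ≈ 0.5844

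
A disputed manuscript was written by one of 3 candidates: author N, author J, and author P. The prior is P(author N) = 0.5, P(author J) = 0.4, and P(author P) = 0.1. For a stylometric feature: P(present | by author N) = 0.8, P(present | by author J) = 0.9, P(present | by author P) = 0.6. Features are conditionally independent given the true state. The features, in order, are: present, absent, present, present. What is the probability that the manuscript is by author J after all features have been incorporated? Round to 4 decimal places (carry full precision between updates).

0.3276

After 'present': normaliser = 0.8·0.5000 + 0.9·0.4000 + 0.6·0.1000; P(author N) ≈ 0.4878, P(author J) ≈ 0.4390, P(author P) ≈ 0.0732
After 'absent': normaliser = 0.2·0.4878 + 0.1·0.4390 + 0.4·0.0732; P(author N) ≈ 0.5714, P(author J) ≈ 0.2571, P(author P) ≈ 0.1714
After 'present': normaliser = 0.8·0.5714 + 0.9·0.2571 + 0.6·0.1714; P(author N) ≈ 0.5776, P(author J) ≈ 0.2924, P(author P) ≈ 0.1300
After 'present': normaliser = 0.8·0.5776 + 0.9·0.2924 + 0.6·0.1300; P(author N) ≈ 0.5753, P(author J) ≈ 0.3276, P(author P) ≈ 0.0971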